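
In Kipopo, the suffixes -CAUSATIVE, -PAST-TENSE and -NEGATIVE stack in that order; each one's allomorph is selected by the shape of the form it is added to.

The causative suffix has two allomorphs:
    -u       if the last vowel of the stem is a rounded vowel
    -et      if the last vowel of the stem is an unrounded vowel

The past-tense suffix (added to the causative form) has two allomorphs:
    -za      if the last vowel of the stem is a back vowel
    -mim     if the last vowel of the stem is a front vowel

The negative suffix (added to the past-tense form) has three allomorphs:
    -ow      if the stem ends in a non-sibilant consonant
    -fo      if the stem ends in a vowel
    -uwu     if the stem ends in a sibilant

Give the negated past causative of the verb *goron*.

Since the last vowel of *goron* is /o/ (a rounded vowel), it takes -u, giving *goronu*.
Since the last vowel of the causative form *goronu* is /u/ (a back vowel), it takes -za, giving *goronuza*.
The past-tense form *goronuza*: final sound = /a/, a vowel → -fo → *goronuzafo*.

goronuzafo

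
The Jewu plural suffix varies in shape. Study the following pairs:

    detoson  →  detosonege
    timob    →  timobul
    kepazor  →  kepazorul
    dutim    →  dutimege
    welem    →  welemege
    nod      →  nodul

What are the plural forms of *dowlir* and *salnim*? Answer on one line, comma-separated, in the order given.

dowlirul, salnimege

The suffix is conditioned by the final consonant: -ege when the stem ends in a nasal (*detoson*, *dutim*, *welem*); -ul when the stem ends in a non-nasal consonant (*timob*, *kepazor*, *nod*).
Since the final consonant of *dowlir* is /r/ (non-nasal), it takes -ul, giving *dowlirul*.
The final consonant of *salnim* is /m/, which is a nasal, so the suffix is -ege, giving *salnimege*.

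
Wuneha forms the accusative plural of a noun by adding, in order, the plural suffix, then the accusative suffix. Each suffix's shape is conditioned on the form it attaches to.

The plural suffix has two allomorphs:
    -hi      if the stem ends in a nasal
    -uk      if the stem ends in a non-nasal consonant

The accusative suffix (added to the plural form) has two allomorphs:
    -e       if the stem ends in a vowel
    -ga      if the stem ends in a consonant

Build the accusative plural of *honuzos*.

honuzosukga

*honuzos* — final consonant /s/ (non-nasal) → -uk → *honuzosuk*.
Since the final sound of the plural form *honuzosuk* is /k/ (a consonant), it takes -ga, giving *honuzosukga*.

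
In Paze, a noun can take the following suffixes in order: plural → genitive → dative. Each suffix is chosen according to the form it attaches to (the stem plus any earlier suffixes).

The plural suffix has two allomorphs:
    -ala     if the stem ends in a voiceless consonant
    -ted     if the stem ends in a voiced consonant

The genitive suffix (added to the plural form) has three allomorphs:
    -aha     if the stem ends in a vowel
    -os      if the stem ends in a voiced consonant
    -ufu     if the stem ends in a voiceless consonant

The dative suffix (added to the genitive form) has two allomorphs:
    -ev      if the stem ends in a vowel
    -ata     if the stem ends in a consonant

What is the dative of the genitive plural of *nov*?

novtedosata

The final consonant of *nov* is /v/, which is voiced, so the plural suffix is -ted, giving *novted*.
Since the final sound of the plural form *novted* is /d/ (a voiced consonant), it takes -os, giving *novtedos*.
The genitive form *novtedos*: final sound = /s/, a consonant → -ata → *novtedosata*.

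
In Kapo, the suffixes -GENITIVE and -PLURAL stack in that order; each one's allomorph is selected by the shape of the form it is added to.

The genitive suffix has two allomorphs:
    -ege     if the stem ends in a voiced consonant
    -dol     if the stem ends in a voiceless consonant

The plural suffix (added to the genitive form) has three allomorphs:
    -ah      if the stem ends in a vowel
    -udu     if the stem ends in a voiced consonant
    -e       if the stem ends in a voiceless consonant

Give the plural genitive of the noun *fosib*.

*fosib* — final consonant /b/ (voiced) → -ege → *fosibege*.
The genitive form *fosibege* — final sound /e/ (a vowel) → -ah → *fosibegeah*.

fosibegeah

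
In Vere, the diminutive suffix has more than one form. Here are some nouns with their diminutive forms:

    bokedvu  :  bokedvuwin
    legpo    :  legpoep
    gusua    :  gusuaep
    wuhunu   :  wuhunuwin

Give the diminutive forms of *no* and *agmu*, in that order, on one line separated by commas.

Looking at the last vowel of each stem: -win when the last vowel of the stem is a high vowel (*bokedvu*, *wuhunu*); -ep when the last vowel of the stem is a non-high vowel (*legpo*, *gusua*).
The last vowel of *no* is /o/, which is a non-high vowel, so the suffix is -ep, giving *noep*.
*agmu* — last vowel /u/ (a high vowel) → -win → *agmuwin*.

noep, agmuwin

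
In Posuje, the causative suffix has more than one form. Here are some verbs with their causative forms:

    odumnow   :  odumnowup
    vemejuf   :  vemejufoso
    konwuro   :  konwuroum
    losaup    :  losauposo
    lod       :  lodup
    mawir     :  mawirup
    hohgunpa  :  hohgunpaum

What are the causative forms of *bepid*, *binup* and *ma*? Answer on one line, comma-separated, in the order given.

bepidup, binuposo, maum

The suffix is conditioned by the final sound: -oso when the stem ends in a voiceless consonant (*vemejuf*, *losaup*); -up when the stem ends in a voiced consonant (*odumnow*, *lod*, *mawir*); -um when the stem ends in a vowel (*konwuro*, *hohgunpa*).
Since the final sound of *bepid* is /d/ (a voiced consonant), it takes -up, giving *bepidup*.
The final sound of *binup* is /p/, which is a voiceless consonant, so the suffix is -oso, giving *binuposo*.
*ma* — final sound /a/ (a vowel) → -um → *maum*.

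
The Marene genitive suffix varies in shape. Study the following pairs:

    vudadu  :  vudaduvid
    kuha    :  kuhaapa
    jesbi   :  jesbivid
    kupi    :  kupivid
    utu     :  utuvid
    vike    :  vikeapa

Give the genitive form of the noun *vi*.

The pattern is height harmony: -vid when the last vowel of the stem is a high vowel (*vudadu*, *jesbi*, *kupi*, *utu*); -apa when the last vowel of the stem is a non-high vowel (*kuha*, *vike*).
Since the last vowel of *vi* is /i/ (a high vowel), it takes -vid, giving *vivid*.

vivid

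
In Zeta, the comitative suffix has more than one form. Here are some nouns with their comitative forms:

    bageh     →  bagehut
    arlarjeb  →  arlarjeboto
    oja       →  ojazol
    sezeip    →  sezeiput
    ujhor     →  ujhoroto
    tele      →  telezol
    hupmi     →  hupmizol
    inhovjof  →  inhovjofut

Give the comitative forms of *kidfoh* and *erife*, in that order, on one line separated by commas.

The suffix is conditioned by the final sound: -ut when the stem ends in a voiceless consonant (*bageh*, *sezeip*, *inhovjof*); -oto when the stem ends in a voiced consonant (*arlarjeb*, *ujhor*); -zol when the stem ends in a vowel (*oja*, *tele*, *hupmi*).
The final sound of *kidfoh* is /h/, which is a voiceless consonant, so the suffix is -ut, giving *kidfohut*.
Since the final sound of *erife* is /e/ (a vowel), it takes -zol, giving *erifezol*.

kidfohut, erifezol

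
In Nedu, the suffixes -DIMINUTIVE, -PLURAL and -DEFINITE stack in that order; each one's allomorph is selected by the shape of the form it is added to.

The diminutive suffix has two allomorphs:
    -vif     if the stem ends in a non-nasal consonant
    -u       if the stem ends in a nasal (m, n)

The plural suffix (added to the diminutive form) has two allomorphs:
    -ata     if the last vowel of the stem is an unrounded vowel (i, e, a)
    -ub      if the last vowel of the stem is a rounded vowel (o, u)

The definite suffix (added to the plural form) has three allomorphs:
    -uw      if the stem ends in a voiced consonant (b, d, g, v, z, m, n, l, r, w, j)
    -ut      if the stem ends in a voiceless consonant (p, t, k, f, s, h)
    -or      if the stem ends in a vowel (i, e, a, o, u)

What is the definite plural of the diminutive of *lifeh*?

lifehvifataor

*lifeh* — final consonant /h/ (non-nasal) → -vif → *lifehvif*.
The diminutive form *lifehvif* — last vowel /i/ (an unrounded vowel) → -ata → *lifehvifata*.
The plural form *lifehvifata*: final sound = /a/, a vowel → -or → *lifehvifataor*.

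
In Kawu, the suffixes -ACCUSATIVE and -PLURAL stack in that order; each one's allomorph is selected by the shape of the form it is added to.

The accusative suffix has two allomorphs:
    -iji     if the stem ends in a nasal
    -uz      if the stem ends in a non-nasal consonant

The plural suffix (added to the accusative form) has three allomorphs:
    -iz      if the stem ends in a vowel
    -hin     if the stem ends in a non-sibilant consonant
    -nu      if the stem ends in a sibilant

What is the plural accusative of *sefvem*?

sefvemijiiz

Since the final consonant of *sefvem* is /m/ (a nasal), it takes -iji, giving *sefvemiji*.
The accusative form *sefvemiji* — final sound /i/ (a vowel) → -iz → *sefvemijiiz*.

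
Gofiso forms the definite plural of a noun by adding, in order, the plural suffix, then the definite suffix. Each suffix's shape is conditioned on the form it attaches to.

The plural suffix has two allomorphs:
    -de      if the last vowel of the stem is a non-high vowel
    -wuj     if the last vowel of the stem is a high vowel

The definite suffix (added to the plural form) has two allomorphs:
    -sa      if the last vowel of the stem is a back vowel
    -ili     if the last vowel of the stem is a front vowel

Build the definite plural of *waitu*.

The last vowel of *waitu* is /u/, which is a high vowel, so the plural suffix is -wuj, giving *waituwuj*.
The plural form *waituwuj*: last vowel = /u/, a back vowel → -sa → *waituwujsa*.

waituwujsa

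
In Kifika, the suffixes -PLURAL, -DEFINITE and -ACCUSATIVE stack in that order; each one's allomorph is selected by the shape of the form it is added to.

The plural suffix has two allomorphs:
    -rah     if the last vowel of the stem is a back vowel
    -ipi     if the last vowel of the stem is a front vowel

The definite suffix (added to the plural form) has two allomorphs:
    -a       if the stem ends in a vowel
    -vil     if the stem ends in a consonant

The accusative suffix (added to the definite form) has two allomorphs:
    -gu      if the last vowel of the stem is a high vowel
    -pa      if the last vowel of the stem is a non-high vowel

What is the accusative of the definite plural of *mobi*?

mobiipiapa

Since the last vowel of *mobi* is /i/ (a front vowel), it takes -ipi, giving *mobiipi*.
Since the final sound of the plural form *mobiipi* is /i/ (a vowel), it takes -a, giving *mobiipia*.
The definite form *mobiipia*: last vowel = /a/, a non-high vowel → -pa → *mobiipiapa*.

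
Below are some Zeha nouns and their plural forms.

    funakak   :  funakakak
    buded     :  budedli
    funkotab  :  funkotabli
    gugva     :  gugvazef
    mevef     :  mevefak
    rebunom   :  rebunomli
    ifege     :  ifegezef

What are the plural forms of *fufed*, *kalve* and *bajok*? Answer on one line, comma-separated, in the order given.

Looking at the final sound of each stem: -ak when the stem ends in a voiceless consonant (*funakak*, *mevef*); -li when the stem ends in a voiced consonant (*buded*, *funkotab*, *rebunom*); -zef when the stem ends in a vowel (*gugva*, *ifege*).
The final sound of *fufed* is /d/, which is a voiced consonant, so the suffix is -li, giving *fufedli*.
Since the final sound of *kalve* is /e/ (a vowel), it takes -zef, giving *kalvezef*.
Since the final sound of *bajok* is /k/ (a voiceless consonant), it takes -ak, giving *bajokak*.

fufedli, kalvezef, bajokak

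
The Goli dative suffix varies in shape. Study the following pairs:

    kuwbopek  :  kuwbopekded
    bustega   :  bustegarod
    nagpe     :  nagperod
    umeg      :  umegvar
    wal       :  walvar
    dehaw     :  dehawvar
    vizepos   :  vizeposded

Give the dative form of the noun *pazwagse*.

The pattern is voicing of the final sound: -ded when the stem ends in a voiceless consonant (*kuwbopek*, *vizepos*); -var when the stem ends in a voiced consonant (*umeg*, *wal*, *dehaw*); -rod when the stem ends in a vowel (*bustega*, *nagpe*).
The final sound of *pazwagse* is /e/, which is a vowel, so the suffix is -rod, giving *pazwagserod*.

pazwagserod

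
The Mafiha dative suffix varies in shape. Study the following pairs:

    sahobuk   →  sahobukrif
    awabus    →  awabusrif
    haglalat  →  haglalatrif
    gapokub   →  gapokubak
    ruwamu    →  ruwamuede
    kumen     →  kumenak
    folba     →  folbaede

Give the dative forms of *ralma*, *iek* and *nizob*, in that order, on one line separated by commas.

ralmaede, iekrif, nizobak

The alternation tracks the final sound of the stem — -rif when the stem ends in a voiceless consonant (*sahobuk*, *awabus*, *haglalat*); -ak when the stem ends in a voiced consonant (*gapokub*, *kumen*); -ede when the stem ends in a vowel (*ruwamu*, *folba*).
Since the final sound of *ralma* is /a/ (a vowel), it takes -ede, giving *ralmaede*.
The final sound of *iek* is /k/, which is a voiceless consonant, so the suffix is -rif, giving *iekrif*.
The final sound of *nizob* is /b/, which is a voiced consonant, so the suffix is -ak, giving *nizobak*.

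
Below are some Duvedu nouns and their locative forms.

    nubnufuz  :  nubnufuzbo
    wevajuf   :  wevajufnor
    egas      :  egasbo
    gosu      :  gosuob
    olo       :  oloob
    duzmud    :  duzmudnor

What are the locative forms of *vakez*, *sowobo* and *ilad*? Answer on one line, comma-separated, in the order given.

The pattern is sibilance of the final sound: -bo when the stem ends in a sibilant (*nubnufuz*, *egas*); -nor when the stem ends in a non-sibilant consonant (*wevajuf*, *duzmud*); -ob when the stem ends in a vowel (*gosu*, *olo*).
The final sound of *vakez* is /z/, which is a sibilant, so the suffix is -bo, giving *vakezbo*.
Since the final sound of *sowobo* is /o/ (a vowel), it takes -ob, giving *sowoboob*.
*ilad* — final sound /d/ (a non-sibilant consonant) → -nor → *iladnor*.

vakezbo, sowoboob, iladnor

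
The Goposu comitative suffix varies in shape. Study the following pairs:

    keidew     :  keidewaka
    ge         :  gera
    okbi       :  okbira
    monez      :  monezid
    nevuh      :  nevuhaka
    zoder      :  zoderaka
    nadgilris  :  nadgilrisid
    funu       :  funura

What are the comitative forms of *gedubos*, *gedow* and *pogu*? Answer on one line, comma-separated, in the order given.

The pattern is sibilance of the final sound: -id when the stem ends in a sibilant (*monez*, *nadgilris*); -aka when the stem ends in a non-sibilant consonant (*keidew*, *nevuh*, *zoder*); -ra when the stem ends in a vowel (*ge*, *okbi*, *funu*).
The final sound of *gedubos* is /s/, which is a sibilant, so the suffix is -id, giving *gedubosid*.
The final sound of *gedow* is /w/, which is a non-sibilant consonant, so the suffix is -aka, giving *gedowaka*.
*pogu* — final sound /u/ (a vowel) → -ra → *pogura*.

gedubosid, gedowaka, pogura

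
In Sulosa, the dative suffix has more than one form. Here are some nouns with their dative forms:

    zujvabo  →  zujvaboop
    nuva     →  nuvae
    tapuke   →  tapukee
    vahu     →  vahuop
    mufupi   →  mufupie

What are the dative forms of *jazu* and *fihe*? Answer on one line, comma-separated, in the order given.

jazuop, fihee

The pattern is rounding harmony: -op when the last vowel of the stem is a rounded vowel (*zujvabo*, *vahu*); -e when the last vowel of the stem is an unrounded vowel (*nuva*, *tapuke*, *mufupi*).
Since the last vowel of *jazu* is /u/ (a rounded vowel), it takes -op, giving *jazuop*.
*fihe*: last vowel = /e/, an unrounded vowel → -e → *fihee*.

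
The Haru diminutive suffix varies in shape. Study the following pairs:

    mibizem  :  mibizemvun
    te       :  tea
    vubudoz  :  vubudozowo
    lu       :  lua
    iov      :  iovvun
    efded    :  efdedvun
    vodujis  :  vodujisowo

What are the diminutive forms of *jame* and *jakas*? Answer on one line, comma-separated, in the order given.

The suffix is conditioned by the final sound: -owo when the stem ends in a sibilant (*vubudoz*, *vodujis*); -vun when the stem ends in a non-sibilant consonant (*mibizem*, *iov*, *efded*); -a when the stem ends in a vowel (*te*, *lu*).
*jame*: final sound = /e/, a vowel → -a → *jamea*.
*jakas* — final sound /s/ (a sibilant) → -owo → *jakasowo*.

jamea, jakasowo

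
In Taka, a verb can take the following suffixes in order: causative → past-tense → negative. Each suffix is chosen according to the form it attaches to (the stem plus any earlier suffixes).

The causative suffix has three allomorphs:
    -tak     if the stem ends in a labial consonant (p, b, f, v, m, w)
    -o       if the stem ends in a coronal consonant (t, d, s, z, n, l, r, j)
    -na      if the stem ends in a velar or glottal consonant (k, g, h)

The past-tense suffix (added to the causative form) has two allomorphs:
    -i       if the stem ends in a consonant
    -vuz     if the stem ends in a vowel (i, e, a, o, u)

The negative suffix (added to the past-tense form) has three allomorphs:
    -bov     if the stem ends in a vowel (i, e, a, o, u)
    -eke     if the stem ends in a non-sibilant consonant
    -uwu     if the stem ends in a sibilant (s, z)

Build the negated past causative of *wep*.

weptakibov

*wep* — final consonant /p/ (labial) → -tak → *weptak*.
The final sound of the causative form *weptak* is /k/, which is a consonant, so the past-tense suffix is -i, giving *weptaki*.
Since the final sound of the past-tense form *weptaki* is /i/ (a vowel), it takes -bov, giving *weptakibov*.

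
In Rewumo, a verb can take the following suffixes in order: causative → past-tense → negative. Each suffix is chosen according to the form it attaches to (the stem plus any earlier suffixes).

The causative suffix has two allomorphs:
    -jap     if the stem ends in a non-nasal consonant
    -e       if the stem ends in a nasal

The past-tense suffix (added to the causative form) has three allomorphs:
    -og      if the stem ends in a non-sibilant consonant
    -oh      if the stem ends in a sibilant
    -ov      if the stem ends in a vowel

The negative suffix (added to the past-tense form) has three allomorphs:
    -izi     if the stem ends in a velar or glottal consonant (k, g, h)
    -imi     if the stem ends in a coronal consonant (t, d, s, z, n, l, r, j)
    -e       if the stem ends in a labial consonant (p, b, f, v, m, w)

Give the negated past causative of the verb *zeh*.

*zeh* — final consonant /h/ (non-nasal) → -jap → *zehjap*.
The causative form *zehjap* — final sound /p/ (a non-sibilant consonant) → -og → *zehjapog*.
Since the final consonant of the past-tense form *zehjapog* is /g/ (velar/glottal), it takes -izi, giving *zehjapogizi*.

zehjapogizi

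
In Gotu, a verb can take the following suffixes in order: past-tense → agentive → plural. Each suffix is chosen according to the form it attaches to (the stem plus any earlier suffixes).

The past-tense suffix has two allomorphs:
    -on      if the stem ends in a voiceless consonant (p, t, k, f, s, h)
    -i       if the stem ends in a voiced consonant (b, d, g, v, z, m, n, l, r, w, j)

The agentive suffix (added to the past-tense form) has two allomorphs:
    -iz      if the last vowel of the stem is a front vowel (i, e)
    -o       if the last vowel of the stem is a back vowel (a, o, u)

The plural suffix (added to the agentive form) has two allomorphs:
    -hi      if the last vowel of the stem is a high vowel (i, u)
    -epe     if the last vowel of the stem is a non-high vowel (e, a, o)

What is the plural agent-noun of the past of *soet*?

*soet* — final consonant /t/ (voiceless) → -on → *soeton*.
Since the last vowel of the past-tense form *soeton* is /o/ (a back vowel), it takes -o, giving *soetono*.
The last vowel of the agentive form *soetono* is /o/, which is a non-high vowel, so the plural suffix is -epe, giving *soetonoepe*.

soetonoepe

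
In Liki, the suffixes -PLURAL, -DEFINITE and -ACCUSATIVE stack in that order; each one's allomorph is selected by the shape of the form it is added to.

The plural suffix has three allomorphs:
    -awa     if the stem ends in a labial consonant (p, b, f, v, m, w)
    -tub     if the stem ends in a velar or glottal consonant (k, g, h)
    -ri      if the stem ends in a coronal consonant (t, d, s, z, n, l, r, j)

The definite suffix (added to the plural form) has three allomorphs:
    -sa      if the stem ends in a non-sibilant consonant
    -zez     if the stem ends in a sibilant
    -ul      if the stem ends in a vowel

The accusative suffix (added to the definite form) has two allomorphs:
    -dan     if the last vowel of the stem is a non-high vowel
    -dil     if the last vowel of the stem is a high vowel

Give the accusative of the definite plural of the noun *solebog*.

solebogtubsadan

The final consonant of *solebog* is /g/, which is velar/glottal, so the plural suffix is -tub, giving *solebogtub*.
Since the final sound of the plural form *solebogtub* is /b/ (a non-sibilant consonant), it takes -sa, giving *solebogtubsa*.
Since the last vowel of the definite form *solebogtubsa* is /a/ (a non-high vowel), it takes -dan, giving *solebogtubsadan*.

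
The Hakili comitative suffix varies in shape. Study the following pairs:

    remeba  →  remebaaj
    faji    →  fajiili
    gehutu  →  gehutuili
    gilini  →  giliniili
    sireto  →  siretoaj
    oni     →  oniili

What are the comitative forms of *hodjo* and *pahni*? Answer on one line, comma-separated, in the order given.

Looking at the last vowel of each stem: -ili when the last vowel of the stem is a high vowel (*faji*, *gehutu*, *gilini*, *oni*); -aj when the last vowel of the stem is a non-high vowel (*remeba*, *sireto*).
*hodjo* — last vowel /o/ (a non-high vowel) → -aj → *hodjoaj*.
*pahni* — last vowel /i/ (a high vowel) → -ili → *pahniili*.

hodjoaj, pahniili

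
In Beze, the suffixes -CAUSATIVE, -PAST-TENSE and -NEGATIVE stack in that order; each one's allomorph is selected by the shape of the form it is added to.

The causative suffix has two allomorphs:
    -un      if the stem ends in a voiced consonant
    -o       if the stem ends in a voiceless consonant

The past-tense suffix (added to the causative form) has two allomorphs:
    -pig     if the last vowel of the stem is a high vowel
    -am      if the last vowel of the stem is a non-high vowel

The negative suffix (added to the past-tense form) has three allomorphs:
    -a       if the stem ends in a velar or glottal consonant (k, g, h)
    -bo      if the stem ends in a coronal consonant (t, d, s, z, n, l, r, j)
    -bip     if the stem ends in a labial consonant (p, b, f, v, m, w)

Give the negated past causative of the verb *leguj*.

*leguj* — final consonant /j/ (voiced) → -un → *legujun*.
The causative form *legujun*: last vowel = /u/, a high vowel → -pig → *legujunpig*.
The past-tense form *legujunpig*: final consonant = /g/, velar/glottal → -a → *legujunpiga*.

legujunpiga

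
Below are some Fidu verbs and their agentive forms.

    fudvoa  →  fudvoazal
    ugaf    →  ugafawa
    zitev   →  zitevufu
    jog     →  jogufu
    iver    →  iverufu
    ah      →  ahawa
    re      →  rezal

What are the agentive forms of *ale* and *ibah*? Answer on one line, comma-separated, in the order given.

alezal, ibahawa

The alternation tracks the final sound of the stem — -awa when the stem ends in a voiceless consonant (*ugaf*, *ah*); -ufu when the stem ends in a voiced consonant (*zitev*, *jog*, *iver*); -zal when the stem ends in a vowel (*fudvoa*, *re*).
Since the final sound of *ale* is /e/ (a vowel), it takes -zal, giving *alezal*.
*ibah*: final sound = /h/, a voiceless consonant → -awa → *ibahawa*.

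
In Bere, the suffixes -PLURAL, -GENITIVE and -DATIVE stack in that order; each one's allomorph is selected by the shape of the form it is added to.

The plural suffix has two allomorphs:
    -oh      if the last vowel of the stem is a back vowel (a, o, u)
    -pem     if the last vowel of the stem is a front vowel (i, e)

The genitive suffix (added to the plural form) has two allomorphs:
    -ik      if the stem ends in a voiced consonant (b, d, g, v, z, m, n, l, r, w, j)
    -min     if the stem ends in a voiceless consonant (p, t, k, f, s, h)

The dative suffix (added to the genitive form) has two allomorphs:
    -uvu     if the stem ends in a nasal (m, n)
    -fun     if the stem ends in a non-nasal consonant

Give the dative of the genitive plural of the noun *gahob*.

Since the last vowel of *gahob* is /o/ (a back vowel), it takes -oh, giving *gahoboh*.
The plural form *gahoboh* — final consonant /h/ (voiceless) → -min → *gahobohmin*.
The final consonant of the genitive form *gahobohmin* is /n/, which is a nasal, so the dative suffix is -uvu, giving *gahobohminuvu*.

gahobohminuvu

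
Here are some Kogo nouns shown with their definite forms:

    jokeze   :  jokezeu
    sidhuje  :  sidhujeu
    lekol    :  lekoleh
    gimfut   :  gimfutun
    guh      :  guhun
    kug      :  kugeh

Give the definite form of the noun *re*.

reu

The suffix is conditioned by the final sound: -un when the stem ends in a voiceless consonant (*gimfut*, *guh*); -eh when the stem ends in a voiced consonant (*lekol*, *kug*); -u when the stem ends in a vowel (*jokeze*, *sidhuje*).
*re* — final sound /e/ (a vowel) → -u → *reu*.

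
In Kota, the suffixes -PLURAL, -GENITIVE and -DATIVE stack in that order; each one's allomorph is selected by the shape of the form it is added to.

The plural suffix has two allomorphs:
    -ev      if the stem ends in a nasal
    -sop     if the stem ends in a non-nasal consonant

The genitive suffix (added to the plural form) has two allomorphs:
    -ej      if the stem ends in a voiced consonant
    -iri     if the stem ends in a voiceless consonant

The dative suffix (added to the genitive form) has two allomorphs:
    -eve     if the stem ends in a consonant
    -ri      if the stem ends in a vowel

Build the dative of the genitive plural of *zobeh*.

zobehsopiriri

*zobeh*: final consonant = /h/, non-nasal → -sop → *zobehsop*.
Since the final consonant of the plural form *zobehsop* is /p/ (voiceless), it takes -iri, giving *zobehsopiri*.
Since the final sound of the genitive form *zobehsopiri* is /i/ (a vowel), it takes -ri, giving *zobehsopiriri*.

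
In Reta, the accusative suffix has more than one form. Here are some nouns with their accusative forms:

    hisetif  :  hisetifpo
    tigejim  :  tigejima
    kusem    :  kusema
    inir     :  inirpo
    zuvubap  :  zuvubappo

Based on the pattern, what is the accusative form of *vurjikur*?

vurjikurpo

Looking at the final consonant of each stem: -a when the stem ends in a nasal (*tigejim*, *kusem*); -po when the stem ends in a non-nasal consonant (*hisetif*, *inir*, *zuvubap*).
Since the final consonant of *vurjikur* is /r/ (non-nasal), it takes -po, giving *vurjikurpo*.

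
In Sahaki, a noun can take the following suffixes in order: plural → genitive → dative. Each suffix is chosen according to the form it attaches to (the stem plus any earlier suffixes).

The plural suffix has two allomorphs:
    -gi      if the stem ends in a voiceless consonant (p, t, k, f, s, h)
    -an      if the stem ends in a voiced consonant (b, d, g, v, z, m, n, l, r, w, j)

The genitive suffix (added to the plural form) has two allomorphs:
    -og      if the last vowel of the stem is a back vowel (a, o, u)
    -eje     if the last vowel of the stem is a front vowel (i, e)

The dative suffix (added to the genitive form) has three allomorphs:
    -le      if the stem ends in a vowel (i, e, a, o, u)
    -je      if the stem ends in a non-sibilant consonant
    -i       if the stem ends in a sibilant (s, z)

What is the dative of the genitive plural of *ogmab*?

*ogmab*: final consonant = /b/, voiced → -an → *ogmaban*.
The plural form *ogmaban*: last vowel = /a/, a back vowel → -og → *ogmabanog*.
Since the final sound of the genitive form *ogmabanog* is /g/ (a non-sibilant consonant), it takes -je, giving *ogmabanogje*.

ogmabanogje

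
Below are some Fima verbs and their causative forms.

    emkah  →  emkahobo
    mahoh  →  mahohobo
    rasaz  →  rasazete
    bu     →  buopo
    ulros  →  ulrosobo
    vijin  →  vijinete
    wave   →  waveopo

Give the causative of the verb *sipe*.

sipeopo

The alternation tracks the final sound of the stem — -obo when the stem ends in a voiceless consonant (*emkah*, *mahoh*, *ulros*); -ete when the stem ends in a voiced consonant (*rasaz*, *vijin*); -opo when the stem ends in a vowel (*bu*, *wave*).
*sipe*: final sound = /e/, a vowel → -opo → *sipeopo*.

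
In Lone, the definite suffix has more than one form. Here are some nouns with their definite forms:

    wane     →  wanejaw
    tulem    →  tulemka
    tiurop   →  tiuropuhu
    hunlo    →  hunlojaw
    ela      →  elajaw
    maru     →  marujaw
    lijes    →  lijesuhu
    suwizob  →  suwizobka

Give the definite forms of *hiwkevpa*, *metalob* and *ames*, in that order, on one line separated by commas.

hiwkevpajaw, metalobka, amesuhu

The alternation tracks the final sound of the stem — -uhu when the stem ends in a voiceless consonant (*tiurop*, *lijes*); -ka when the stem ends in a voiced consonant (*tulem*, *suwizob*); -jaw when the stem ends in a vowel (*wane*, *hunlo*, *ela*, *maru*).
*hiwkevpa*: final sound = /a/, a vowel → -jaw → *hiwkevpajaw*.
The final sound of *metalob* is /b/, which is a voiced consonant, so the suffix is -ka, giving *metalobka*.
The final sound of *ames* is /s/, which is a voiceless consonant, so the suffix is -uhu, giving *amesuhu*.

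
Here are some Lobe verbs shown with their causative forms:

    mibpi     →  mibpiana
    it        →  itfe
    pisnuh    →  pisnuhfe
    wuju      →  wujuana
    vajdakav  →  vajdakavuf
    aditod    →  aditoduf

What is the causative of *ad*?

aduf

Looking at the final sound of each stem: -fe when the stem ends in a voiceless consonant (*it*, *pisnuh*); -uf when the stem ends in a voiced consonant (*vajdakav*, *aditod*); -ana when the stem ends in a vowel (*mibpi*, *wuju*).
The final sound of *ad* is /d/, which is a voiced consonant, so the suffix is -uf, giving *aduf*.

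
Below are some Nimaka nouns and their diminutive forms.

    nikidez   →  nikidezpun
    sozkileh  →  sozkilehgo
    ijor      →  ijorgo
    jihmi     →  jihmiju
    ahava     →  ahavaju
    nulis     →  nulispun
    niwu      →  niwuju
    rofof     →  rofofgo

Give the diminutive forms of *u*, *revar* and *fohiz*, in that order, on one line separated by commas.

Looking at the final sound of each stem: -pun when the stem ends in a sibilant (*nikidez*, *nulis*); -go when the stem ends in a non-sibilant consonant (*sozkileh*, *ijor*, *rofof*); -ju when the stem ends in a vowel (*jihmi*, *ahava*, *niwu*).
The final sound of *u* is /u/, which is a vowel, so the suffix is -ju, giving *uju*.
Since the final sound of *revar* is /r/ (a non-sibilant consonant), it takes -go, giving *revargo*.
*fohiz* — final sound /z/ (a sibilant) → -pun → *fohizpun*.

uju, revargo, fohizpun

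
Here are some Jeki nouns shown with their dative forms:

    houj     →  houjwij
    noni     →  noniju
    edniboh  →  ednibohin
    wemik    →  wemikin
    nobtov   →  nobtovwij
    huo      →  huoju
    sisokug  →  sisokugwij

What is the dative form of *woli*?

woliju

The pattern is voicing of the final sound: -in when the stem ends in a voiceless consonant (*edniboh*, *wemik*); -wij when the stem ends in a voiced consonant (*houj*, *nobtov*, *sisokug*); -ju when the stem ends in a vowel (*noni*, *huo*).
The final sound of *woli* is /i/, which is a vowel, so the suffix is -ju, giving *woliju*.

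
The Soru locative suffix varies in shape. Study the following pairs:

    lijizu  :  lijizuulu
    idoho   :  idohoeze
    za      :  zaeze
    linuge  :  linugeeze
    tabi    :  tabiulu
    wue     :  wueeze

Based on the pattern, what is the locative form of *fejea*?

fejeaeze

The pattern is height harmony: -ulu when the last vowel of the stem is a high vowel (*lijizu*, *tabi*); -eze when the last vowel of the stem is a non-high vowel (*idoho*, *za*, *linuge*, *wue*).
*fejea*: last vowel = /a/, a non-high vowel → -eze → *fejeaeze*.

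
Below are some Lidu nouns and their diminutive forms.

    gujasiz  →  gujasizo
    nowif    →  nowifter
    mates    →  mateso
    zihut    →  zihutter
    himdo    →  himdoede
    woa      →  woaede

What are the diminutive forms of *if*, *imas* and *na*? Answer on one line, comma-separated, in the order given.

The suffix is conditioned by the final sound: -o when the stem ends in a sibilant (*gujasiz*, *mates*); -ter when the stem ends in a non-sibilant consonant (*nowif*, *zihut*); -ede when the stem ends in a vowel (*himdo*, *woa*).
*if* — final sound /f/ (a non-sibilant consonant) → -ter → *ifter*.
*imas*: final sound = /s/, a sibilant → -o → *imaso*.
*na*: final sound = /a/, a vowel → -ede → *naede*.

ifter, imaso, naede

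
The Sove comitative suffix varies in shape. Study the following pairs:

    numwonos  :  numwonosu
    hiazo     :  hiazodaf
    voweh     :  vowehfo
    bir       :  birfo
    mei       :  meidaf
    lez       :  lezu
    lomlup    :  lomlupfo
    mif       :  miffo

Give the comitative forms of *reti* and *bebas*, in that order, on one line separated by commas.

retidaf, bebasu

The pattern is sibilance of the final sound: -u when the stem ends in a sibilant (*numwonos*, *lez*); -fo when the stem ends in a non-sibilant consonant (*voweh*, *bir*, *lomlup*, *mif*); -daf when the stem ends in a vowel (*hiazo*, *mei*).
*reti*: final sound = /i/, a vowel → -daf → *retidaf*.
The final sound of *bebas* is /s/, which is a sibilant, so the suffix is -u, giving *bebasu*.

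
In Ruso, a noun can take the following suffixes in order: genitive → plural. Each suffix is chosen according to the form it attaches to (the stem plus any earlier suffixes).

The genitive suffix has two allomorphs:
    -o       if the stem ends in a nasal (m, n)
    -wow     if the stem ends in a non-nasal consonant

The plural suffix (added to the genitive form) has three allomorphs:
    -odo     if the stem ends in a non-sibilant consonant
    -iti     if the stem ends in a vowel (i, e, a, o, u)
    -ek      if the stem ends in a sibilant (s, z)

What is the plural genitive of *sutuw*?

The final consonant of *sutuw* is /w/, which is non-nasal, so the genitive suffix is -wow, giving *sutuwwow*.
The final sound of the genitive form *sutuwwow* is /w/, which is a non-sibilant consonant, so the plural suffix is -odo, giving *sutuwwowodo*.

sutuwwowodo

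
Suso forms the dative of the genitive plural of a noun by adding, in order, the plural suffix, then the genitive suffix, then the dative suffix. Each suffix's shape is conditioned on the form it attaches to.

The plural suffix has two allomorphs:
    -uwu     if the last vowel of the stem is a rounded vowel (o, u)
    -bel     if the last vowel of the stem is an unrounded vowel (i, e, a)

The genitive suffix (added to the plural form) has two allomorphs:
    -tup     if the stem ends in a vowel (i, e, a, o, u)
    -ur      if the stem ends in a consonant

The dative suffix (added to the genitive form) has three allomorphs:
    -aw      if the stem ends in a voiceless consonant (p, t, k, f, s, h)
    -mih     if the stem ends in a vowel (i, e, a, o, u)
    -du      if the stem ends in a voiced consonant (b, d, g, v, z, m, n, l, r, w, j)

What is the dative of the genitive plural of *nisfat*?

The last vowel of *nisfat* is /a/, which is an unrounded vowel, so the plural suffix is -bel, giving *nisfatbel*.
Since the final sound of the plural form *nisfatbel* is /l/ (a consonant), it takes -ur, giving *nisfatbelur*.
The final sound of the genitive form *nisfatbelur* is /r/, which is a voiced consonant, so the dative suffix is -du, giving *nisfatbelurdu*.

nisfatbelurdu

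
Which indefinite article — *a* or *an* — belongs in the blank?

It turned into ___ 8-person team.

The indefinite article is chosen by the initial *sound* of the following word, not its spelling.
The number *8* is spoken "eight", beginning with /eɪt/ — a vowel sound.
So the article is *an*: It turned into an 8-person team.

an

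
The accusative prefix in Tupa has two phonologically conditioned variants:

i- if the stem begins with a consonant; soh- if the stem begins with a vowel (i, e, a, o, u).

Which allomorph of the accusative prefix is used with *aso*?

*aso* — first sound /a/ (a vowel) → soh-.

soh-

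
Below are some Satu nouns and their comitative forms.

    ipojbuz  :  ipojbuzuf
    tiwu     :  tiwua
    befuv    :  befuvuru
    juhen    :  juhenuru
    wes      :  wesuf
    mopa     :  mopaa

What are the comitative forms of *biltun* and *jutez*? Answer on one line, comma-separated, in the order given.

biltunuru, jutezuf

The suffix is conditioned by the final sound: -uf when the stem ends in a sibilant (*ipojbuz*, *wes*); -uru when the stem ends in a non-sibilant consonant (*befuv*, *juhen*); -a when the stem ends in a vowel (*tiwu*, *mopa*).
Since the final sound of *biltun* is /n/ (a non-sibilant consonant), it takes -uru, giving *biltunuru*.
*jutez* — final sound /z/ (a sibilant) → -uf → *jutezuf*.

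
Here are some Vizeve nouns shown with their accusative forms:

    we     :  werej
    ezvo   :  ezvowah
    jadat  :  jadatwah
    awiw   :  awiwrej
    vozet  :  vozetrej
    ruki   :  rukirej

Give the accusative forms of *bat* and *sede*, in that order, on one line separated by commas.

batwah, sederej

Looking at the last vowel of each stem: -rej when the last vowel of the stem is a front vowel (*we*, *awiw*, *vozet*, *ruki*); -wah when the last vowel of the stem is a back vowel (*ezvo*, *jadat*).
*bat* — last vowel /a/ (a back vowel) → -wah → *batwah*.
Since the last vowel of *sede* is /e/ (a front vowel), it takes -rej, giving *sederej*.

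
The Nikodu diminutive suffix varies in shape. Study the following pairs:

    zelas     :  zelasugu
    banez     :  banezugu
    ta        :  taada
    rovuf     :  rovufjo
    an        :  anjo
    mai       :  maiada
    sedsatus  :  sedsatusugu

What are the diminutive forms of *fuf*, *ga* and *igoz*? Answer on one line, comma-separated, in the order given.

fufjo, gaada, igozugu

Looking at the final sound of each stem: -ugu when the stem ends in a sibilant (*zelas*, *banez*, *sedsatus*); -jo when the stem ends in a non-sibilant consonant (*rovuf*, *an*); -ada when the stem ends in a vowel (*ta*, *mai*).
*fuf*: final sound = /f/, a non-sibilant consonant → -jo → *fufjo*.
The final sound of *ga* is /a/, which is a vowel, so the suffix is -ada, giving *gaada*.
The final sound of *igoz* is /z/, which is a sibilant, so the suffix is -ugu, giving *igozugu*.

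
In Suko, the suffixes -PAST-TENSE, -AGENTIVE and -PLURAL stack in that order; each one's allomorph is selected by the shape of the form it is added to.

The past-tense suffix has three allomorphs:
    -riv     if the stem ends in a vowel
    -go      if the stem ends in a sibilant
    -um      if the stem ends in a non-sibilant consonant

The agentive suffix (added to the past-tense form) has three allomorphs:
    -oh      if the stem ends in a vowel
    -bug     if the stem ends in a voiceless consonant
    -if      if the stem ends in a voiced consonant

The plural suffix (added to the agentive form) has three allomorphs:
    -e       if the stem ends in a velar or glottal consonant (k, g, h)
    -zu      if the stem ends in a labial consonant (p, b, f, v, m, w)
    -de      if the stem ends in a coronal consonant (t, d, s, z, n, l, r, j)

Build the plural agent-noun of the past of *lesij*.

lesijumifzu

Since the final sound of *lesij* is /j/ (a non-sibilant consonant), it takes -um, giving *lesijum*.
Since the final sound of the past-tense form *lesijum* is /m/ (a voiced consonant), it takes -if, giving *lesijumif*.
Since the final consonant of the agentive form *lesijumif* is /f/ (labial), it takes -zu, giving *lesijumifzu*.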